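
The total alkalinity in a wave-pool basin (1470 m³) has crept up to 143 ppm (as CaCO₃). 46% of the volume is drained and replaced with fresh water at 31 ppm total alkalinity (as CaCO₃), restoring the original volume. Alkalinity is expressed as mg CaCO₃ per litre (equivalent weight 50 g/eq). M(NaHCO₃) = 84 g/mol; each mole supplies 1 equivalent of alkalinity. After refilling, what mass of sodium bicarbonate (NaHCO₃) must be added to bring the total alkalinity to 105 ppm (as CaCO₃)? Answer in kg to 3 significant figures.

33.4 kg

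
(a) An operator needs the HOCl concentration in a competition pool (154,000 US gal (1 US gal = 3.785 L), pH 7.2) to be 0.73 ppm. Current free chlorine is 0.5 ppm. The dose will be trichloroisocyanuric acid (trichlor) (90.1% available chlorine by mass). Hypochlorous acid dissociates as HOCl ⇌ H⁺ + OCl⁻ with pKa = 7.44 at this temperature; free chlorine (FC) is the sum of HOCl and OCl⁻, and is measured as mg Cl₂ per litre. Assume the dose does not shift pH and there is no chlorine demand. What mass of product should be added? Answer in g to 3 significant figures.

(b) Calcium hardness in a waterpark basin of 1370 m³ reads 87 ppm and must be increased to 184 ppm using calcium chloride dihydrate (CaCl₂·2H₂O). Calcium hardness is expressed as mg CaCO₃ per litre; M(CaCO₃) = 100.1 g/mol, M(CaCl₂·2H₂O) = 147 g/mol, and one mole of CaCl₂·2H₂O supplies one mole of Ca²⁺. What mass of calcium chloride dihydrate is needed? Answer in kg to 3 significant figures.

(a) Volume: 154,000 US gal × 3.785 L/gal = 582,890 L.
(a) [OCl⁻]/[HOCl] = 10^(pH − pKa) = 10^(7.2 − 7.44) = 0.5754; fraction as HOCl = 1/(1 + 0.5754) = 0.6347.
(a) Free chlorine required for 0.73 ppm HOCl: 0.73 / 0.6347 = 1.15 ppm.
(a) FC to add: 1.15 − 0.5 = 0.6501 mg/L as Cl₂.
(a) Cl₂ equivalent: 0.6501 mg/L × 582,890 L = 378.9 g.
(a) Product at 90.1% available Cl: 378.9 / 0.901 = 420.6 g.

(b) Volume: 1370 m³ = 1,370,000 L.
(b) Hardness to add: (184 − 87) = 97 mg/L as CaCO₃ × 1,370,000 L = 132,900 g as CaCO₃.
(b) Moles of Ca²⁺ (1 mol Ca²⁺ ≡ 1 mol CaCO₃): 132,900 / 100.1 g/mol = 1328 mol.
(b) Mass of CaCl₂·2H₂O: 1328 × 147 = 195,200 g.

(a) 421 g; (b) 195 kg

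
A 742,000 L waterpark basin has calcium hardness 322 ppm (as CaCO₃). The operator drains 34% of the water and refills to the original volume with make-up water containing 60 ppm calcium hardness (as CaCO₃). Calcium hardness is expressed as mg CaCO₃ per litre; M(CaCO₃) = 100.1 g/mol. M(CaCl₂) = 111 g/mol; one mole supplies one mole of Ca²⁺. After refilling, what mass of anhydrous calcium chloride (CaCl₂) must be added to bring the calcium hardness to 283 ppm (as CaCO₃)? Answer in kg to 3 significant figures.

41.2 kg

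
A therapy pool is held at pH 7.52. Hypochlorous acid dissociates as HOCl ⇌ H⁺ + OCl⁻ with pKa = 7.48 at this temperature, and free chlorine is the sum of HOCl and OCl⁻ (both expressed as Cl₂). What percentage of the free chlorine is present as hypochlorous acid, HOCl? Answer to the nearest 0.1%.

47.7%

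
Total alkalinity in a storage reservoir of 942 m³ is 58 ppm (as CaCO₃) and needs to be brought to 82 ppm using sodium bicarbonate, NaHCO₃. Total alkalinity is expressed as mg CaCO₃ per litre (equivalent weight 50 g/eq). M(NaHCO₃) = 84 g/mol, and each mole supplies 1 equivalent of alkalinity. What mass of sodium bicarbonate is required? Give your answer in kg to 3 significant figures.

38.0 kg

Volume: 942 m³ = 942,000 L.
Alkalinity to add: (82 − 58) = 24 mg/L as CaCO₃ × 942,000 L = 22,610 g as CaCO₃.
Equivalents: 22,610 g ÷ 50 g/eq = 452.2 eq.
NaHCO₃ supplies 1 eq per mole → 452.2 mol.
Mass: 452.2 mol × 84 g/mol = 37,980 g.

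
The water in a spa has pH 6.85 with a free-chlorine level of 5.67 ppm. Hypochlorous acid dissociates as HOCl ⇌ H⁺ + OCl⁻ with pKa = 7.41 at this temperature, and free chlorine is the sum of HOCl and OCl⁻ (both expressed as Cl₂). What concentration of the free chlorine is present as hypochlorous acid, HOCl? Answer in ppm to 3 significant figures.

4.45 ppm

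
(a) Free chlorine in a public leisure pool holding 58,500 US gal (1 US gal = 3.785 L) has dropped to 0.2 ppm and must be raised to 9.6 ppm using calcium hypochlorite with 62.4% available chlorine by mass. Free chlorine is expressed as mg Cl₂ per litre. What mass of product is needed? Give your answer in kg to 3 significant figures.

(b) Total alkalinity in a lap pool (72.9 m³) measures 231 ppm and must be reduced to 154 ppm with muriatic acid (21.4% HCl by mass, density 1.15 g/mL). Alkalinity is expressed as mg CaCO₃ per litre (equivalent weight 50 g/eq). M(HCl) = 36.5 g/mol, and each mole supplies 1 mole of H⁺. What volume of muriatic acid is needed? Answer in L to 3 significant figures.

(a) 3.34 kg; (b) 16.7 L

(a) Volume: 58,500 US gal × 3.785 L/gal = 221,422 L.
(a) Chlorine deficit: 9.6 − 0.2 = 9.4 ppm = 9.4 mg/L as Cl₂.
(a) Cl₂ equivalent needed: 9.4 mg/L × 221,422 L = 2,081,000 mg = 2081 g.
(a) Product at 62.4% available chlorine: 2081 / 0.624 = 3336 g.

(b) Volume: 72.9 m³ = 72,900 L.
(b) Alkalinity to neutralize: (231 − 154) = 77 mg/L as CaCO₃ × 72,900 L = 5613 g as CaCO₃.
(b) Equivalents of H⁺ required: 5613 ÷ 50 g/eq = 112.3 eq = 112.3 mol HCl.
(b) Mass of HCl: 112.3 × 36.5 = 4098 g.
(b) Mass of 21.4% solution: 4098 / 0.214 = 19,150 g.
(b) Volume: 19,150 g ÷ 1.15 g/mL = 16,650 mL.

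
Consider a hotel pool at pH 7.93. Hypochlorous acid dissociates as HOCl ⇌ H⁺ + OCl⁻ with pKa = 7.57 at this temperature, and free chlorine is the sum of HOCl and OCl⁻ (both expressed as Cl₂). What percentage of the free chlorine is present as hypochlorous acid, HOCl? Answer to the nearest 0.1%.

[OCl⁻]/[HOCl] = 10^(pH − pKa) = 10^(7.93 − 7.57) = 10^0.36 = 2.291.
Fraction as HOCl = 1 / (1 + 2.291) = 0.3039.

30.4%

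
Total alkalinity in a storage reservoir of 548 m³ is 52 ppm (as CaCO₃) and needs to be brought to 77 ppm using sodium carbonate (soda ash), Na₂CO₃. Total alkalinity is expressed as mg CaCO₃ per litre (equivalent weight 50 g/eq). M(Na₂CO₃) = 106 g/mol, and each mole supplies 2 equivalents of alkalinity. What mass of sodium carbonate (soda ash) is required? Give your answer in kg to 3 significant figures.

14.5 kg

Volume: 548 m³ = 548,000 L.
Alkalinity to add: (77 − 52) = 25 mg/L as CaCO₃ × 548,000 L = 13,700 g as CaCO₃.
Equivalents: 13,700 g ÷ 50 g/eq = 274 eq.
Each mole of Na₂CO₃ supplies 2 eq, so 274 / 2 = 137 mol.
Mass: 137 mol × 106 g/mol = 14,520 g.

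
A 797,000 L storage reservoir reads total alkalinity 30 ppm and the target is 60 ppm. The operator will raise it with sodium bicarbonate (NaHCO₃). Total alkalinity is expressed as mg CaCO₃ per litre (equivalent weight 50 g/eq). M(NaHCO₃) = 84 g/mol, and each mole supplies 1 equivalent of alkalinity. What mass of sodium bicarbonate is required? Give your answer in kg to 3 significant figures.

Alkalinity to add: (60 − 30) = 30 mg/L as CaCO₃ × 797,000 L = 23,910 g as CaCO₃.
Equivalents: 23,910 g ÷ 50 g/eq = 478.2 eq.
NaHCO₃ supplies 1 eq per mole → 478.2 mol.
Mass: 478.2 mol × 84 g/mol = 40,170 g.

40.2 kg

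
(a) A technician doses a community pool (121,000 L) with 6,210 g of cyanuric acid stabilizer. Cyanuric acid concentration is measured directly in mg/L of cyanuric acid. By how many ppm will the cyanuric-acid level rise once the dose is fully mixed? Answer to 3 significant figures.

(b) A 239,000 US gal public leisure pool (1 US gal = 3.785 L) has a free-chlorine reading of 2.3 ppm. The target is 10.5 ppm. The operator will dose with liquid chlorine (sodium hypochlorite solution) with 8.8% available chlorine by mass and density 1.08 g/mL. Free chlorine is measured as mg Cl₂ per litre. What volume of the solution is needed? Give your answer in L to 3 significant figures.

(a) 51.3 ppm; (b) 78.0 L

(a) Rise: 6,210 g / 121,000 L × 1000 = 51.32 mg/L.

(b) Volume: 239,000 US gal × 3.785 L/gal = 904,615 L.
(b) Chlorine deficit: 10.5 − 2.3 = 8.2 ppm = 8.2 mg/L as Cl₂.
(b) Cl₂ equivalent needed: 8.2 mg/L × 904,615 L = 7,418,000 mg = 7418 g.
(b) Product at 8.8% available chlorine: 7418 / 0.088 = 84,290 g.
(b) Volume at density 1.08 g/mL: 84,290 g ÷ 1.08 g/mL = 78,050 mL.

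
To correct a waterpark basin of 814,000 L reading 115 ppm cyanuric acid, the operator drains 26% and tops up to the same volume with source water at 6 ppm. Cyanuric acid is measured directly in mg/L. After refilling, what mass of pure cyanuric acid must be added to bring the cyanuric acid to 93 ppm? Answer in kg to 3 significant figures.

5.16 kg

After draining 26% and refilling: 115 × 0.74 + 6 × 0.26 = 86.66 ppm.
Deficit to target: 93 − 86.66 = 6.34 mg/L.
Mass: 6.34 mg/L × 814,000 L = 5161 g cyanuric acid.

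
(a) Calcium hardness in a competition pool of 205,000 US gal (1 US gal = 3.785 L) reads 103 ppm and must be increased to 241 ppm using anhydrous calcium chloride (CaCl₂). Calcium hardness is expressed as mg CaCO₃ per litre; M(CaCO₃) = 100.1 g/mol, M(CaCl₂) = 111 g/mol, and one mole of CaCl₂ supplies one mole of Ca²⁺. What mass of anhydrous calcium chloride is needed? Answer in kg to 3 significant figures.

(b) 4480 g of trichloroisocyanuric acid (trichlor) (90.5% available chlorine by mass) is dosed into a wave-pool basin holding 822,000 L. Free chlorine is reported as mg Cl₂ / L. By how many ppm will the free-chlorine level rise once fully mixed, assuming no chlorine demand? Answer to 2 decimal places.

(a) 119 kg; (b) 4.93 ppm

(a) Volume: 205,000 US gal × 3.785 L/gal = 775,925 L.
(a) Hardness to add: (241 − 103) = 138 mg/L as CaCO₃ × 775,925 L = 107,100 g as CaCO₃.
(a) Moles of Ca²⁺ (1 mol Ca²⁺ ≡ 1 mol CaCO₃): 107,100 / 100.1 g/mol = 1070 mol.
(a) Mass of CaCl₂: 1070 × 111 = 118,700 g.

(b) Available chlorine delivered: 4480 g × 0.905 = 4054 g as Cl₂.
(b) Concentration rise: 4054 g / 822,000 L = 4.932 mg/L = 4.93 ppm.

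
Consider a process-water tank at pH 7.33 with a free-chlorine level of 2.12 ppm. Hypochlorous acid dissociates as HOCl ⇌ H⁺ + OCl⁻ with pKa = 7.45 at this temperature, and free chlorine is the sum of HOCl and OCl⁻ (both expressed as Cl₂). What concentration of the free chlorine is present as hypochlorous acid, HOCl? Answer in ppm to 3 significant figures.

[OCl⁻]/[HOCl] = 10^(pH − pKa) = 10^(7.33 − 7.45) = 10^-0.12 = 0.7586.
Fraction as HOCl = 1 / (1 + 0.7586) = 0.5686.
HOCl = 0.5686 × 2.12 ppm = 1.206 ppm.

1.21 ppm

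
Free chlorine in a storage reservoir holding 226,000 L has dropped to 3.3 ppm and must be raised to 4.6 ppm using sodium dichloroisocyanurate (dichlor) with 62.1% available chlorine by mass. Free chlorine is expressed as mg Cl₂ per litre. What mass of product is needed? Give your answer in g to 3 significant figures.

Chlorine deficit: 4.6 − 3.3 = 1.3 ppm = 1.3 mg/L as Cl₂.
Cl₂ equivalent needed: 1.3 mg/L × 226,000 L = 293,800 mg = 293.8 g.
Product at 62.1% available chlorine: 293.8 / 0.621 = 473.1 g.

473 g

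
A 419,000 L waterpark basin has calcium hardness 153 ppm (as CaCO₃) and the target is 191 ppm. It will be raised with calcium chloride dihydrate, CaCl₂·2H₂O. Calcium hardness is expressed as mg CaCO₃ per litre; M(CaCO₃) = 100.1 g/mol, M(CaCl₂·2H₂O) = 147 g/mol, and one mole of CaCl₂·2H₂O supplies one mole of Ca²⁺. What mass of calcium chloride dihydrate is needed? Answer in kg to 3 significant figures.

Hardness to add: (191 − 153) = 38 mg/L as CaCO₃ × 419,000 L = 15,920 g as CaCO₃.
Moles of Ca²⁺ (1 mol Ca²⁺ ≡ 1 mol CaCO₃): 15,920 / 100.1 g/mol = 159.1 mol.
Mass of CaCl₂·2H₂O: 159.1 × 147 = 23,380 g.

23.4 kg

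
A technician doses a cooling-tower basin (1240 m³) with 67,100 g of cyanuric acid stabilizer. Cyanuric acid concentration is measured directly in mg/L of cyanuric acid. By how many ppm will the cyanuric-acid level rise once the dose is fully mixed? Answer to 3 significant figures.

54.1 ppm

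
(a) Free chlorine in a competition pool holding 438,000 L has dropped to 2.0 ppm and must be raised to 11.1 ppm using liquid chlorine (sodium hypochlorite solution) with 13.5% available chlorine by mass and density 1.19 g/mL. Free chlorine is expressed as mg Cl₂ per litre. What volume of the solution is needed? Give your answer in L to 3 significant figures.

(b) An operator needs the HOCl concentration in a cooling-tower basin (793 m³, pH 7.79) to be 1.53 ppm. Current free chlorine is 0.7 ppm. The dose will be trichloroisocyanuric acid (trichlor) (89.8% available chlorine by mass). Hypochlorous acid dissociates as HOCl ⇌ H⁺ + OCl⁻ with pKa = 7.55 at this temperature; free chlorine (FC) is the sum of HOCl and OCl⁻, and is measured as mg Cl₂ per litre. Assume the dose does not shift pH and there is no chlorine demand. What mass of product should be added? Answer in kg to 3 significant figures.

(a) Chlorine deficit: 11.1 − 2.0 = 9.1 ppm = 9.1 mg/L as Cl₂.
(a) Cl₂ equivalent needed: 9.1 mg/L × 438,000 L = 3,986,000 mg = 3986 g.
(a) Product at 13.5% available chlorine: 3986 / 0.135 = 29,520 g.
(a) Volume at density 1.19 g/mL: 29,520 g ÷ 1.19 g/mL = 24,810 mL.

(b) Volume: 793 m³ = 793,000 L.
(b) [OCl⁻]/[HOCl] = 10^(pH − pKa) = 10^(7.79 − 7.55) = 1.738; fraction as HOCl = 1/(1 + 1.738) = 0.3653.
(b) Free chlorine required for 1.53 ppm HOCl: 1.53 / 0.3653 = 4.189 ppm.
(b) FC to add: 4.189 − 0.7 = 3.489 mg/L as Cl₂.
(b) Cl₂ equivalent: 3.489 mg/L × 793,000 L = 2767 g.
(b) Product at 89.8% available Cl: 2767 / 0.898 = 3081 g.

(a) 24.8 L; (b) 3.08 kg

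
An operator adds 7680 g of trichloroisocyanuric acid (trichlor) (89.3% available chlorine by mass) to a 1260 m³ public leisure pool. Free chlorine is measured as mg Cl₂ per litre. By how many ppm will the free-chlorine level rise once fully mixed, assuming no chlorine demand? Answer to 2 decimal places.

5.44 ppm

Volume: 1260 m³ = 1,260,000 L.
Available chlorine delivered: 7680 g × 0.893 = 6858 g as Cl₂.
Concentration rise: 6858 g / 1,260,000 L = 5.443 mg/L = 5.44 ppm.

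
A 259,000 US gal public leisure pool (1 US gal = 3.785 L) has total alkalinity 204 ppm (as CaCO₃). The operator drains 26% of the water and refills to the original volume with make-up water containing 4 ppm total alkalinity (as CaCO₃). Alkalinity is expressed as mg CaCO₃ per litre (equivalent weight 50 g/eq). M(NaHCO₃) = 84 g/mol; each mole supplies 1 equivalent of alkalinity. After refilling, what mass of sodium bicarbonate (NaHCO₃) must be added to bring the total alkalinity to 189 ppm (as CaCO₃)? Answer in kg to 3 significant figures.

Volume: 259,000 US gal × 3.785 L/gal = 980,315 L.
After draining 26% and refilling: 204 × 0.74 + 4 × 0.26 = 152 ppm.
Deficit to target: 189 − 152 = 37 mg/L.
As CaCO₃: 37 mg/L × 980,315 L = 36,270 g; ÷ 50 g/eq ÷ 1 = 725.4 mol NaHCO₃.
Mass: 725.4 × 84 = 60,940 g.

60.9 kg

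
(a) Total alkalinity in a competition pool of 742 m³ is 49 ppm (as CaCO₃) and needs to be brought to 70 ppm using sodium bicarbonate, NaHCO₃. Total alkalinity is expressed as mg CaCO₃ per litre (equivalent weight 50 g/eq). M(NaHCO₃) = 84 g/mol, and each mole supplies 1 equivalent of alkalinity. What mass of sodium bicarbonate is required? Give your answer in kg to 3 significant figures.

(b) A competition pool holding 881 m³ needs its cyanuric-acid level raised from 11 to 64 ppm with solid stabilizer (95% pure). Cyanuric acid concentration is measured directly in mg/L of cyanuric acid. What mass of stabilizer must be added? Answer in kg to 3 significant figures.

(a) Volume: 742 m³ = 742,000 L.
(a) Alkalinity to add: (70 − 49) = 21 mg/L as CaCO₃ × 742,000 L = 15,580 g as CaCO₃.
(a) Equivalents: 15,580 g ÷ 50 g/eq = 311.6 eq.
(a) NaHCO₃ supplies 1 eq per mole → 311.6 mol.
(a) Mass: 311.6 mol × 84 g/mol = 26,180 g.

(b) Volume: 881 m³ = 881,000 L.
(b) CYA to add: (64 − 11) = 53 mg/L × 881,000 L = 46,690 g cyanuric acid.
(b) At 95% purity: 46,690 / 0.95 = 49,150 g product.

(a) 26.2 kg; (b) 49.2 kg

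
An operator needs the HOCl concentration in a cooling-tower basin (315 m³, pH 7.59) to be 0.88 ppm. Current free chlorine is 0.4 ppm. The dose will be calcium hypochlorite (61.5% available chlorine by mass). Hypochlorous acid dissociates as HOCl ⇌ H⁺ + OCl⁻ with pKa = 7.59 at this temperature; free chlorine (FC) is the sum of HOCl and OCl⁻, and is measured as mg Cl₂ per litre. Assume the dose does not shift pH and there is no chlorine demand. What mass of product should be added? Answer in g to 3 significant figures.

697 g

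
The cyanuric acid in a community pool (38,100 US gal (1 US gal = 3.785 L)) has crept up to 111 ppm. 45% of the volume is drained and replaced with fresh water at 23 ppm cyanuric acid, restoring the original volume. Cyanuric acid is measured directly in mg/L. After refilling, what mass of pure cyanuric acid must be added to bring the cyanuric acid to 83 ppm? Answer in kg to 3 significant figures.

Volume: 38,100 US gal × 3.785 L/gal = 144,208 L.
After draining 45% and refilling: 111 × 0.55 + 23 × 0.45 = 71.4 ppm.
Deficit to target: 83 − 71.4 = 11.6 mg/L.
Mass: 11.6 mg/L × 144,208 L = 1673 g cyanuric acid.

1.67 kg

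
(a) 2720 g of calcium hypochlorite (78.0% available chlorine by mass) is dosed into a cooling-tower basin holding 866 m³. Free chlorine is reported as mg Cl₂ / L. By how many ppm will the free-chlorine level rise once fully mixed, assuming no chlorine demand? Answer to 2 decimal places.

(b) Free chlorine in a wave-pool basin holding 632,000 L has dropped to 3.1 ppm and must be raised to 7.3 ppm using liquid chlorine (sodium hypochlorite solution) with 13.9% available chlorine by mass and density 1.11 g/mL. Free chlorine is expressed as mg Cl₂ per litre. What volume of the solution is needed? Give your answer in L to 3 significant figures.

(a) Volume: 866 m³ = 866,000 L.
(a) Available chlorine delivered: 2720 g × 0.78 = 2122 g as Cl₂.
(a) Concentration rise: 2122 g / 866,000 L = 2.45 mg/L = 2.45 ppm.

(b) Chlorine deficit: 7.3 − 3.1 = 4.2 ppm = 4.2 mg/L as Cl₂.
(b) Cl₂ equivalent needed: 4.2 mg/L × 632,000 L = 2,654,000 mg = 2654 g.
(b) Product at 13.9% available chlorine: 2654 / 0.139 = 19,100 g.
(b) Volume at density 1.11 g/mL: 19,100 g ÷ 1.11 g/mL = 17,200 mL.

(a) 2.45 ppm; (b) 17.2 L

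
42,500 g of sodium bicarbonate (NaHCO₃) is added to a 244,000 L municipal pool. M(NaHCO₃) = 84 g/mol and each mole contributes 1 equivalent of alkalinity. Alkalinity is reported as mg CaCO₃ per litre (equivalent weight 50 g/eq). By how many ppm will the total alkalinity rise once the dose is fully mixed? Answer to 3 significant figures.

104 ppm

Moles of NaHCO₃: 42,500 g ÷ 84 g/mol = 506 mol → 506 eq of alkalinity.
As CaCO₃: 506 eq × 50 g/eq = 25,300 g.
Rise: 25,300 g / 244,000 L × 1000 = 103.7 mg/L.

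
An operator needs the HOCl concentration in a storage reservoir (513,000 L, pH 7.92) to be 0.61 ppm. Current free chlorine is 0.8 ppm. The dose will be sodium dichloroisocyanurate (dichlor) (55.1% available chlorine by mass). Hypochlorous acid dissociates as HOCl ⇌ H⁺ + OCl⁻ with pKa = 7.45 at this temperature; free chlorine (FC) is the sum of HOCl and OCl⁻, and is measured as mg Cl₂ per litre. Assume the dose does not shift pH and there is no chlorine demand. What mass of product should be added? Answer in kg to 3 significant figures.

[OCl⁻]/[HOCl] = 10^(pH − pKa) = 10^(7.92 − 7.45) = 2.951; fraction as HOCl = 1/(1 + 2.951) = 0.2531.
Free chlorine required for 0.61 ppm HOCl: 0.61 / 0.2531 = 2.41 ppm.
FC to add: 2.41 − 0.8 = 1.61 mg/L as Cl₂.
Cl₂ equivalent: 1.61 mg/L × 513,000 L = 826.1 g.
Product at 55.1% available Cl: 826.1 / 0.551 = 1499 g.

1.50 kg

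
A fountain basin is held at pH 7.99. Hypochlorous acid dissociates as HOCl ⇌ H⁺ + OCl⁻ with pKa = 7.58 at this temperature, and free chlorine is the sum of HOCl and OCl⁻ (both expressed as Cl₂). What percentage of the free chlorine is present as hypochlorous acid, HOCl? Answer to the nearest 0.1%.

[OCl⁻]/[HOCl] = 10^(pH − pKa) = 10^(7.99 − 7.58) = 10^0.41 = 2.57.
Fraction as HOCl = 1 / (1 + 2.57) = 0.2801.

28.0%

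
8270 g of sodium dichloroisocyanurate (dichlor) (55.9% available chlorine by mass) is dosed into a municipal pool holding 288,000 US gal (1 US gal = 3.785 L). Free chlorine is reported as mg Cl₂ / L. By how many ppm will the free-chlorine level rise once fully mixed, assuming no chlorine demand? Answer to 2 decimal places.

4.24 ppm

Volume: 288,000 US gal × 3.785 L/gal = 1,090,080 L.
Available chlorine delivered: 8270 g × 0.559 = 4623 g as Cl₂.
Concentration rise: 4623 g / 1,090,080 L = 4.241 mg/L = 4.24 ppm.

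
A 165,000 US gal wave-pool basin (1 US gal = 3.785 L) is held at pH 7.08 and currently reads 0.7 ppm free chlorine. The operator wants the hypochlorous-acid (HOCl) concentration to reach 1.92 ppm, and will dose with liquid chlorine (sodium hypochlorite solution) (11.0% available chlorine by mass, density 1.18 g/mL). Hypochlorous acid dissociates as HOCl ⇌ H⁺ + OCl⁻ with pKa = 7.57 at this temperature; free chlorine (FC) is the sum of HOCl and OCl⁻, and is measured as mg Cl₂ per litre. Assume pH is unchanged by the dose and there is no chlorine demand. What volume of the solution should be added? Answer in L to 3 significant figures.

8.86 L

Volume: 165,000 US gal × 3.785 L/gal = 624,525 L.
[OCl⁻]/[HOCl] = 10^(pH − pKa) = 10^(7.08 − 7.57) = 0.3236; fraction as HOCl = 1/(1 + 0.3236) = 0.7555.
Free chlorine required for 1.92 ppm HOCl: 1.92 / 0.7555 = 2.541 ppm.
FC to add: 2.541 − 0.7 = 1.841 mg/L as Cl₂.
Cl₂ equivalent: 1.841 mg/L × 624,525 L = 1150 g.
Product at 11.0% available Cl: 1150 / 0.11 = 10,450 g.
Volume: 10,450 g ÷ 1.18 g/mL = 8859 mL.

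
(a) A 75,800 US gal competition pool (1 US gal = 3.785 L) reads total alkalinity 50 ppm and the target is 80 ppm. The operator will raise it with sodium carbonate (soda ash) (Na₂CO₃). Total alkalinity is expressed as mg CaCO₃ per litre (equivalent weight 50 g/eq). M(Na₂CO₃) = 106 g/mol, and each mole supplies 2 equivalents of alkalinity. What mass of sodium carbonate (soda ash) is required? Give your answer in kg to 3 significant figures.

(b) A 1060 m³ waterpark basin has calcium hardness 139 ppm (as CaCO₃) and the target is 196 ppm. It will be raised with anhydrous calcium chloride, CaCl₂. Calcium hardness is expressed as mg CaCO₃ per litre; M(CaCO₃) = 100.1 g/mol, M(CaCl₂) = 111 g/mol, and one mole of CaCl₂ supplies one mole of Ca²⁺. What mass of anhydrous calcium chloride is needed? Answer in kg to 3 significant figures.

(a) 9.12 kg; (b) 67.0 kg

(a) Volume: 75,800 US gal × 3.785 L/gal = 286,903 L.
(a) Alkalinity to add: (80 − 50) = 30 mg/L as CaCO₃ × 286,903 L = 8607 g as CaCO₃.
(a) Equivalents: 8607 g ÷ 50 g/eq = 172.1 eq.
(a) Each mole of Na₂CO₃ supplies 2 eq, so 172.1 / 2 = 86.07 mol.
(a) Mass: 86.07 mol × 106 g/mol = 9124 g.

(b) Volume: 1060 m³ = 1,060,000 L.
(b) Hardness to add: (196 − 139) = 57 mg/L as CaCO₃ × 1,060,000 L = 60,420 g as CaCO₃.
(b) Moles of Ca²⁺ (1 mol Ca²⁺ ≡ 1 mol CaCO₃): 60,420 / 100.1 g/mol = 603.6 mol.
(b) Mass of CaCl₂: 603.6 × 111 = 67,000 g.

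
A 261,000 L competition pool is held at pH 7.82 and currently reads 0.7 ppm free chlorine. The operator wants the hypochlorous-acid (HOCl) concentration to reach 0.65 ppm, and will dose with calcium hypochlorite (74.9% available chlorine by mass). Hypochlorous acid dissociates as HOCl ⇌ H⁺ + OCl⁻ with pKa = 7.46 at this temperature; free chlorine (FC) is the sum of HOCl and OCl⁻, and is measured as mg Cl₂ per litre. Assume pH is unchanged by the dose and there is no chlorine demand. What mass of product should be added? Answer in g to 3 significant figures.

[OCl⁻]/[HOCl] = 10^(pH − pKa) = 10^(7.82 − 7.46) = 2.291; fraction as HOCl = 1/(1 + 2.291) = 0.3039.
Free chlorine required for 0.65 ppm HOCl: 0.65 / 0.3039 = 2.139 ppm.
FC to add: 2.139 − 0.7 = 1.439 mg/L as Cl₂.
Cl₂ equivalent: 1.439 mg/L × 261,000 L = 375.6 g.
Product at 74.9% available Cl: 375.6 / 0.749 = 501.5 g.

501 g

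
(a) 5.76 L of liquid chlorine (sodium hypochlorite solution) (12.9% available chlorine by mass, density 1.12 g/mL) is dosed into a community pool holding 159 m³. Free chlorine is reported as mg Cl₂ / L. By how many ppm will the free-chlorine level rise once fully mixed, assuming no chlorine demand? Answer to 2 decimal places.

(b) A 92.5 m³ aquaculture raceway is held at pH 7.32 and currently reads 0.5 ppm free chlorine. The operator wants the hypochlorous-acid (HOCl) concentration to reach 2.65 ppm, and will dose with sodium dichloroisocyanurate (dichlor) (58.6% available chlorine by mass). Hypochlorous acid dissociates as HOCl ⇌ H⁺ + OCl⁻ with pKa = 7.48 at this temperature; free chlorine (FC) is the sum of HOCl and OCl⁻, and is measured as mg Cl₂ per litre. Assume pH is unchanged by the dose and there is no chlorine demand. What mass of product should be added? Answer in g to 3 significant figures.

(a) 5.23 ppm; (b) 629 g

(a) Volume: 159 m³ = 159,000 L.
(a) Mass of solution: 5.76 L × 1000 mL/L × 1.12 g/mL = 6451 g.
(a) Available chlorine delivered: 6451 g × 0.129 = 832.2 g as Cl₂.
(a) Concentration rise: 832.2 g / 159,000 L = 5.234 mg/L = 5.23 ppm.

(b) Volume: 92.5 m³ = 92,500 L.
(b) [OCl⁻]/[HOCl] = 10^(pH − pKa) = 10^(7.32 − 7.48) = 0.6918; fraction as HOCl = 1/(1 + 0.6918) = 0.5911.
(b) Free chlorine required for 2.65 ppm HOCl: 2.65 / 0.5911 = 4.483 ppm.
(b) FC to add: 4.483 − 0.5 = 3.983 mg/L as Cl₂.
(b) Cl₂ equivalent: 3.983 mg/L × 92,500 L = 368.5 g.
(b) Product at 58.6% available Cl: 368.5 / 0.586 = 628.8 g.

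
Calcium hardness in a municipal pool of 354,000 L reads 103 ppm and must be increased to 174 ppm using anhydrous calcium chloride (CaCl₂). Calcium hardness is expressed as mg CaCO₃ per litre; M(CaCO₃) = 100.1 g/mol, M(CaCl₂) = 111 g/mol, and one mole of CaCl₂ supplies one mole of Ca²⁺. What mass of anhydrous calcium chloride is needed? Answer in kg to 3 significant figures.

27.9 kg

Hardness to add: (174 − 103) = 71 mg/L as CaCO₃ × 354,000 L = 25,130 g as CaCO₃.
Moles of Ca²⁺ (1 mol Ca²⁺ ≡ 1 mol CaCO₃): 25,130 / 100.1 g/mol = 251.1 mol.
Mass of CaCl₂: 251.1 × 111 = 27,870 g.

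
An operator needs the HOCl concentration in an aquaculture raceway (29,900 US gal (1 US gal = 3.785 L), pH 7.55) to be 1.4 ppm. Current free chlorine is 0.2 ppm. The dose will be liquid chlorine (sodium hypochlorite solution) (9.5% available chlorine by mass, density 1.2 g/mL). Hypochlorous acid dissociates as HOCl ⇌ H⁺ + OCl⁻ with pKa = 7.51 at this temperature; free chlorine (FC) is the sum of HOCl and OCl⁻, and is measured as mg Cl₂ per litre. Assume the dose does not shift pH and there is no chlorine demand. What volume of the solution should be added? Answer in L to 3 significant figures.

2.72 L

Volume: 29,900 US gal × 3.785 L/gal = 113,172 L.
[OCl⁻]/[HOCl] = 10^(pH − pKa) = 10^(7.55 − 7.51) = 1.096; fraction as HOCl = 1/(1 + 1.096) = 0.477.
Free chlorine required for 1.4 ppm HOCl: 1.4 / 0.477 = 2.935 ppm.
FC to add: 2.935 − 0.2 = 2.735 mg/L as Cl₂.
Cl₂ equivalent: 2.735 mg/L × 113,172 L = 309.5 g.
Product at 9.5% available Cl: 309.5 / 0.095 = 3258 g.
Volume: 3258 g ÷ 1.2 g/mL = 2715 mL.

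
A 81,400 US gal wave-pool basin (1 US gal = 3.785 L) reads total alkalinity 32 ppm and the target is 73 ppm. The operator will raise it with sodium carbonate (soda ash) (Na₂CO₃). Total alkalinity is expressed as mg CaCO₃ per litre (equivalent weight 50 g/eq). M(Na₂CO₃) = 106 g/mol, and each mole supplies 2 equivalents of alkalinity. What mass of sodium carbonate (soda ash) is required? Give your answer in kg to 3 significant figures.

Volume: 81,400 US gal × 3.785 L/gal = 308,099 L.
Alkalinity to add: (73 − 32) = 41 mg/L as CaCO₃ × 308,099 L = 12,630 g as CaCO₃.
Equivalents: 12,630 g ÷ 50 g/eq = 252.6 eq.
Each mole of Na₂CO₃ supplies 2 eq, so 252.6 / 2 = 126.3 mol.
Mass: 126.3 mol × 106 g/mol = 13,390 g.

13.4 kg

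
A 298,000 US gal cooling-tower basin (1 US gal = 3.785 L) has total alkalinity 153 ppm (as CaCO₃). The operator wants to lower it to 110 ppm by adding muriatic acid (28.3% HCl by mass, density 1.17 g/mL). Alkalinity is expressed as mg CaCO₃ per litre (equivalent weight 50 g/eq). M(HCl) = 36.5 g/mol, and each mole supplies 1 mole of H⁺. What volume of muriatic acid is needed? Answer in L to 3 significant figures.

107 L

Volume: 298,000 US gal × 3.785 L/gal = 1,127,930 L.
Alkalinity to neutralize: (153 − 110) = 43 mg/L as CaCO₃ × 1,127,930 L = 48,500 g as CaCO₃.
Equivalents of H⁺ required: 48,500 ÷ 50 g/eq = 970 eq = 970 mol HCl.
Mass of HCl: 970 × 36.5 = 35,410 g.
Mass of 28.3% solution: 35,410 / 0.283 = 125,100 g.
Volume: 125,100 g ÷ 1.17 g/mL = 106,900 mL.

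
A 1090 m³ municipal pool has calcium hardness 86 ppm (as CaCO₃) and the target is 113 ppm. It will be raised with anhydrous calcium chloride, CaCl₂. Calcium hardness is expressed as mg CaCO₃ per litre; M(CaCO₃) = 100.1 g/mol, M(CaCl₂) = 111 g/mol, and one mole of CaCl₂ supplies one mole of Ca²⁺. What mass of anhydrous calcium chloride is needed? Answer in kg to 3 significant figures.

Volume: 1090 m³ = 1,090,000 L.
Hardness to add: (113 − 86) = 27 mg/L as CaCO₃ × 1,090,000 L = 29,430 g as CaCO₃.
Moles of Ca²⁺ (1 mol Ca²⁺ ≡ 1 mol CaCO₃): 29,430 / 100.1 g/mol = 294 mol.
Mass of CaCl₂: 294 × 111 = 32,630 g.

32.6 kg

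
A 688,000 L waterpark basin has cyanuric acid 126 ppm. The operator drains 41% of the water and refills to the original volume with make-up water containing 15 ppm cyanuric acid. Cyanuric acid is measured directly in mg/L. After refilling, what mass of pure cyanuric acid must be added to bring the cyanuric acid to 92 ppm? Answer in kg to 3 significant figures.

7.92 kg

After draining 41% and refilling: 126 × 0.59 + 15 × 0.41 = 80.49 ppm.
Deficit to target: 92 − 80.49 = 11.51 mg/L.
Mass: 11.51 mg/L × 688,000 L = 7919 g cyanuric acid.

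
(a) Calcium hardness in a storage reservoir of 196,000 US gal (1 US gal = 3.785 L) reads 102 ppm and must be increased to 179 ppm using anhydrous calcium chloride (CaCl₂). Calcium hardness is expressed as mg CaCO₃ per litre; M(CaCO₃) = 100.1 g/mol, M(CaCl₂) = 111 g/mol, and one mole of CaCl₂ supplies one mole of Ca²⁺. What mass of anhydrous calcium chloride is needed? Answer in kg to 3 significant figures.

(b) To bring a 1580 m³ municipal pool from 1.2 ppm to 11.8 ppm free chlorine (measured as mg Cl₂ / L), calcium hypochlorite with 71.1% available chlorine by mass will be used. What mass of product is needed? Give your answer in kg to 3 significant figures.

(a) 63.3 kg; (b) 23.6 kg

(a) Volume: 196,000 US gal × 3.785 L/gal = 741,860 L.
(a) Hardness to add: (179 − 102) = 77 mg/L as CaCO₃ × 741,860 L = 57,120 g as CaCO₃.
(a) Moles of Ca²⁺ (1 mol Ca²⁺ ≡ 1 mol CaCO₃): 57,120 / 100.1 g/mol = 570.7 mol.
(a) Mass of CaCl₂: 570.7 × 111 = 63,340 g.

(b) Volume: 1580 m³ = 1,580,000 L.
(b) Chlorine deficit: 11.8 − 1.2 = 10.6 ppm = 10.6 mg/L as Cl₂.
(b) Cl₂ equivalent needed: 10.6 mg/L × 1,580,000 L = 16,750,000 mg = 16,750 g.
(b) Product at 71.1% available chlorine: 16,750 / 0.711 = 23,560 g.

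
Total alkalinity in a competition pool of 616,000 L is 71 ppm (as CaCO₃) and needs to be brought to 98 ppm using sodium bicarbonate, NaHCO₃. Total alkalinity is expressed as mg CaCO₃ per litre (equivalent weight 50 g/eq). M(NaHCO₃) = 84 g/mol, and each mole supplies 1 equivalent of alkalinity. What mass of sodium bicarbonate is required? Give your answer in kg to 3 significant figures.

Alkalinity to add: (98 − 71) = 27 mg/L as CaCO₃ × 616,000 L = 16,630 g as CaCO₃.
Equivalents: 16,630 g ÷ 50 g/eq = 332.6 eq.
NaHCO₃ supplies 1 eq per mole → 332.6 mol.
Mass: 332.6 mol × 84 g/mol = 27,940 g.

27.9 kg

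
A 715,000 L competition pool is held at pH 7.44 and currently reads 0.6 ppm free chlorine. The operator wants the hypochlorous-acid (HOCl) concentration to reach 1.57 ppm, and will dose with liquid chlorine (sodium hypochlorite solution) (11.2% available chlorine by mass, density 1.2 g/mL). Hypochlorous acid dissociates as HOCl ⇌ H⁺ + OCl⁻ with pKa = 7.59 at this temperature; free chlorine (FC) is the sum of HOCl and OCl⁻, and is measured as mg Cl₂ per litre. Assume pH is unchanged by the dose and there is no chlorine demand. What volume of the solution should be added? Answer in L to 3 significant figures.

[OCl⁻]/[HOCl] = 10^(pH − pKa) = 10^(7.44 − 7.59) = 0.7079; fraction as HOCl = 1/(1 + 0.7079) = 0.5855.
Free chlorine required for 1.57 ppm HOCl: 1.57 / 0.5855 = 2.681 ppm.
FC to add: 2.681 − 0.6 = 2.081 mg/L as Cl₂.
Cl₂ equivalent: 2.081 mg/L × 715,000 L = 1488 g.
Product at 11.2% available Cl: 1488 / 0.112 = 13,290 g.
Volume: 13,290 g ÷ 1.2 g/mL = 11,070 mL.

11.1 L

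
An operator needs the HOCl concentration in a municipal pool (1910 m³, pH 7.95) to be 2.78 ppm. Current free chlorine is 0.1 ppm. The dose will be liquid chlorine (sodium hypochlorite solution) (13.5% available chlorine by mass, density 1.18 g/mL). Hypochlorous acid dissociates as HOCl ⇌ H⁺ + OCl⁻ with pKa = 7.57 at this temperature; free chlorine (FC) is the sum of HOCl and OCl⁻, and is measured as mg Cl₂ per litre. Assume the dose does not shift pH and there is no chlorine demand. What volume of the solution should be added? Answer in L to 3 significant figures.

Volume: 1910 m³ = 1,910,000 L.
[OCl⁻]/[HOCl] = 10^(pH − pKa) = 10^(7.95 − 7.57) = 2.399; fraction as HOCl = 1/(1 + 2.399) = 0.2942.
Free chlorine required for 2.78 ppm HOCl: 2.78 / 0.2942 = 9.449 ppm.
FC to add: 9.449 − 0.1 = 9.349 mg/L as Cl₂.
Cl₂ equivalent: 9.349 mg/L × 1,910,000 L = 17,860 g.
Product at 13.5% available Cl: 17,860 / 0.135 = 132,300 g.
Volume: 132,300 g ÷ 1.18 g/mL = 112,100 mL.

112 L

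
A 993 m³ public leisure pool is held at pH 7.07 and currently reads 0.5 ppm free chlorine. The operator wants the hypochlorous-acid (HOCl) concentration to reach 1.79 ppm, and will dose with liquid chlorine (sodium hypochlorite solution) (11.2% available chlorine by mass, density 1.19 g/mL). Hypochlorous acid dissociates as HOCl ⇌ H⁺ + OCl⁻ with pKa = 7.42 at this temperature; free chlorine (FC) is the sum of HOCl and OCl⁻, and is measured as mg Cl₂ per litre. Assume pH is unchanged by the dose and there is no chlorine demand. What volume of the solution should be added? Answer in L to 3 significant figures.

15.6 L

Volume: 993 m³ = 993,000 L.
[OCl⁻]/[HOCl] = 10^(pH − pKa) = 10^(7.07 − 7.42) = 0.4467; fraction as HOCl = 1/(1 + 0.4467) = 0.6912.
Free chlorine required for 1.79 ppm HOCl: 1.79 / 0.6912 = 2.59 ppm.
FC to add: 2.59 − 0.5 = 2.09 mg/L as Cl₂.
Cl₂ equivalent: 2.09 mg/L × 993,000 L = 2075 g.
Product at 11.2% available Cl: 2075 / 0.112 = 18,530 g.
Volume: 18,530 g ÷ 1.19 g/mL = 15,570 mL.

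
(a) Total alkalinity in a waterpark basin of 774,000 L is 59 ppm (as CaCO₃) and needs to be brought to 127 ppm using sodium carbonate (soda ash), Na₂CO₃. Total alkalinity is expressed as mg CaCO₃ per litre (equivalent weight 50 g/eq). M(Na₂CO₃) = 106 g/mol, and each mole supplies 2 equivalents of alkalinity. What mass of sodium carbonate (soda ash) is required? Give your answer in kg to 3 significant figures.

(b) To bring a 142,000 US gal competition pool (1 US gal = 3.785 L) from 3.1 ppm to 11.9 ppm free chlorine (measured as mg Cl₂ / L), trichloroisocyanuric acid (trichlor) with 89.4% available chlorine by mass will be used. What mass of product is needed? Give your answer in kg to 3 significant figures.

(a) 55.8 kg; (b) 5.29 kg

(a) Alkalinity to add: (127 − 59) = 68 mg/L as CaCO₃ × 774,000 L = 52,630 g as CaCO₃.
(a) Equivalents: 52,630 g ÷ 50 g/eq = 1053 eq.
(a) Each mole of Na₂CO₃ supplies 2 eq, so 1053 / 2 = 526.3 mol.
(a) Mass: 526.3 mol × 106 g/mol = 55,790 g.

(b) Volume: 142,000 US gal × 3.785 L/gal = 537,470 L.
(b) Chlorine deficit: 11.9 − 3.1 = 8.8 ppm = 8.8 mg/L as Cl₂.
(b) Cl₂ equivalent needed: 8.8 mg/L × 537,470 L = 4,730,000 mg = 4730 g.
(b) Product at 89.4% available chlorine: 4730 / 0.894 = 5291 g.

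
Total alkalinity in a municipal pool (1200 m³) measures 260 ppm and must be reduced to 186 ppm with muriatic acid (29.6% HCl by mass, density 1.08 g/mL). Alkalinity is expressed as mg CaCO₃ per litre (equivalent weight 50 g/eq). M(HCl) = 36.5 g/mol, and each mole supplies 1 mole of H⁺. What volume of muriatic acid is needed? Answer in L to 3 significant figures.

Volume: 1200 m³ = 1,200,000 L.
Alkalinity to neutralize: (260 − 186) = 74 mg/L as CaCO₃ × 1,200,000 L = 88,800 g as CaCO₃.
Equivalents of H⁺ required: 88,800 ÷ 50 g/eq = 1776 eq = 1776 mol HCl.
Mass of HCl: 1776 × 36.5 = 64,820 g.
Mass of 29.6% solution: 64,820 / 0.296 = 219,000 g.
Volume: 219,000 g ÷ 1.08 g/mL = 202,800 mL.

203 L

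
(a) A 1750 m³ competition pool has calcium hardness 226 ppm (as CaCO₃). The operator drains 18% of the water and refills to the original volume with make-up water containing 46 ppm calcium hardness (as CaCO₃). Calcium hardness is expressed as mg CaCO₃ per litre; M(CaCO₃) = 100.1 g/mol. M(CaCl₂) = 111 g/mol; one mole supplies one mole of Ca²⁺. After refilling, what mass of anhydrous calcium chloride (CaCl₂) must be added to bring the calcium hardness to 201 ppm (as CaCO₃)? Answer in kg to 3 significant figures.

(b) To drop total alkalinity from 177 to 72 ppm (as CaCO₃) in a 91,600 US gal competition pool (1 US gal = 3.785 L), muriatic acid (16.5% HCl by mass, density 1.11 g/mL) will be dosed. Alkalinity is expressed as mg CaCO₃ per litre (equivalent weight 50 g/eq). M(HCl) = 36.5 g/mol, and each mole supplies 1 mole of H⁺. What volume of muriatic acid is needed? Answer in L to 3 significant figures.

(a) Volume: 1750 m³ = 1,750,000 L.
(a) After draining 18% and refilling: 226 × 0.82 + 46 × 0.18 = 193.6 ppm.
(a) Deficit to target: 201 − 193.6 = 7.4 mg/L.
(a) As CaCO₃: 7.4 mg/L × 1,750,000 L = 12,950 g; ÷ 100.1 = 129.4 mol Ca²⁺.
(a) Mass: 129.4 × 111 = 14,360 g.

(b) Volume: 91,600 US gal × 3.785 L/gal = 346,706 L.
(b) Alkalinity to neutralize: (177 − 72) = 105 mg/L as CaCO₃ × 346,706 L = 36,400 g as CaCO₃.
(b) Equivalents of H⁺ required: 36,400 ÷ 50 g/eq = 728.1 eq = 728.1 mol HCl.
(b) Mass of HCl: 728.1 × 36.5 = 26,580 g.
(b) Mass of 16.5% solution: 26,580 / 0.165 = 161,100 g.
(b) Volume: 161,100 g ÷ 1.11 g/mL = 145,100 mL.

(a) 14.4 kg; (b) 145 L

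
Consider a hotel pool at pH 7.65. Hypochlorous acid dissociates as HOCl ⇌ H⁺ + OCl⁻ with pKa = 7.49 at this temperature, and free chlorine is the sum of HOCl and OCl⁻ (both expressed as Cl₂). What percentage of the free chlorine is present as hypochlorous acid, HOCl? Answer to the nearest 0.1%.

[OCl⁻]/[HOCl] = 10^(pH − pKa) = 10^(7.65 − 7.49) = 10^0.16 = 1.445.
Fraction as HOCl = 1 / (1 + 1.445) = 0.4089.

40.9%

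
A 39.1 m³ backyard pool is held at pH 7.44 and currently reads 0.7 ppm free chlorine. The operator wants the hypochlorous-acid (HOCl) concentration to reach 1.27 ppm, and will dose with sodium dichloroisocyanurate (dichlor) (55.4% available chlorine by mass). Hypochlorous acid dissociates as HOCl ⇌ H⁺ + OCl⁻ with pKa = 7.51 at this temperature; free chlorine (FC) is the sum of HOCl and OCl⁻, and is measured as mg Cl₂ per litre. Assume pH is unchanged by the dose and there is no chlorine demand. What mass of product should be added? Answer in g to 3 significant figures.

Volume: 39.1 m³ = 39,100 L.
[OCl⁻]/[HOCl] = 10^(pH − pKa) = 10^(7.44 − 7.51) = 0.8511; fraction as HOCl = 1/(1 + 0.8511) = 0.5402.
Free chlorine required for 1.27 ppm HOCl: 1.27 / 0.5402 = 2.351 ppm.
FC to add: 2.351 − 0.7 = 1.651 mg/L as Cl₂.
Cl₂ equivalent: 1.651 mg/L × 39,100 L = 64.55 g.
Product at 55.4% available Cl: 64.55 / 0.554 = 116.5 g.

117 g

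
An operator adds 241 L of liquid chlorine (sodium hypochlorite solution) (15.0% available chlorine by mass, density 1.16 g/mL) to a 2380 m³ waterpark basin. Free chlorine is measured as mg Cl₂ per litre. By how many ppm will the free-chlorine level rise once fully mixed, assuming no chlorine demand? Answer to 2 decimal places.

17.62 ppm

Volume: 2380 m³ = 2,380,000 L.
Mass of solution: 241 L × 1000 mL/L × 1.16 g/mL = 279,600 g.
Available chlorine delivered: 279,600 g × 0.15 = 41,930 g as Cl₂.
Concentration rise: 41,930 g / 2,380,000 L = 17.62 mg/L = 17.62 ppm.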